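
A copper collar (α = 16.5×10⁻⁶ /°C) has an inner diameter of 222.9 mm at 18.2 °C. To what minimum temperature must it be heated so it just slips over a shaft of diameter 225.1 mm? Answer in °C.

T = 616 °C

Required Δd = 225.1 − 222.9 = 2.2 mm
Δd = αd₀ΔT ⇒ ΔT = Δd/(αd₀) = 2.2 / (16.5×10⁻⁶ × 222.9) = 598.18 K
T_min = 18.2 + 598.18 = 616.38 °C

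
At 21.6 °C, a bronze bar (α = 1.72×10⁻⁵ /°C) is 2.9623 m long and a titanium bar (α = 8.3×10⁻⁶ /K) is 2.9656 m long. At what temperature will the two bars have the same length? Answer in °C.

Equal length when α₁L₁ΔT − α₂L₂ΔT = L₂ − L₁ = 3.30×10⁻³ m
α₁L₁ = 5.095156×10⁻⁵, α₂L₂ = 2.461448×10⁻⁵ → Δ(αL) = 2.633708×10⁻⁵ m/K
ΔT = 3.30×10⁻³ / 2.633708×10⁻⁵ = 125.299 K, so T = 21.6 + 125.299 = 146.899 °C

T = 146.9 °C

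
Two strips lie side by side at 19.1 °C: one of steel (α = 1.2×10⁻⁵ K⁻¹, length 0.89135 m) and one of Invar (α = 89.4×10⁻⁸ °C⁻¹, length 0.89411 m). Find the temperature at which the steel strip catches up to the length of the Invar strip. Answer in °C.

Equal length when α₁L₁ΔT − α₂L₂ΔT = L₂ − L₁ = 2.76×10⁻³ m
α₁L₁ = 1.06962×10⁻⁵, α₂L₂ = 7.9933434×10⁻⁷ → Δ(αL) = 9.89686566×10⁻⁶ m/K
ΔT = 2.76×10⁻³ / 9.89686566×10⁻⁶ = 278.876 K, so T = 19.1 + 278.876 = 297.976 °C

T = 298.0 °C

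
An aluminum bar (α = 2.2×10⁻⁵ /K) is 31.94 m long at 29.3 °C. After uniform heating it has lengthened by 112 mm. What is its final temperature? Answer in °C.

T = 189 °C

ΔL = αL₀ΔT ⇒ ΔT = ΔL / (αL₀)
ΔT = 112×10⁻³ m / (2.2×10⁻⁵ × 31.94 m) = 159.39 K
T = 29.3 + 159.39 = 188.69 °C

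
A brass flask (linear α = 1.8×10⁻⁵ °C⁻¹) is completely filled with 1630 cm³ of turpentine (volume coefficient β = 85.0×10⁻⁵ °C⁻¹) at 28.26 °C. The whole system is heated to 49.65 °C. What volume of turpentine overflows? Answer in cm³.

The flask also expands: β_container ≈ 3α = 5.4×10⁻⁵ /K
Net overflow = V₀(β_liq − 3α_cont)ΔT
β − 3α = 8.50×10⁻⁴ − 5.4×10⁻⁵ = 7.96×10⁻⁴ /K; ΔT = 21.39 K
ΔV = 1630 × 7.96×10⁻⁴ × 21.39 = 27.8 cm³

27.8 cm³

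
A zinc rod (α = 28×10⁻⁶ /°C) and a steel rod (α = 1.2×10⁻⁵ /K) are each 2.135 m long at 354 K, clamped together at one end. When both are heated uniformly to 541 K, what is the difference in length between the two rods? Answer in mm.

6.39 mm

ΔT = 187 K
zinc: ΔL = 28×10⁻⁶ × 2.135 m × 187 = 1.1179×10⁻² m = 11.179 mm
steel: ΔL = 1.2×10⁻⁵ × 2.135 m × 187 = 4.7909×10⁻³ m = 4.7909 mm
difference = 11.179 − 4.7909 = 6.3881 mm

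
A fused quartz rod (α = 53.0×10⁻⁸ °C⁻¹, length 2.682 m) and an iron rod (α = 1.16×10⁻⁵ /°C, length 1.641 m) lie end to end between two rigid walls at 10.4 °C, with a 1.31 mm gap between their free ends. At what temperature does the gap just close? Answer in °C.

T = 74.4 °C

Gap closes when ΔL₁ + ΔL₂ = 1.31 mm = 1.31×10⁻³ m
(α₁L₁ + α₂L₂)ΔT = g
α₁L₁ + α₂L₂ = 53.0×10⁻⁸×2.682 + 1.16×10⁻⁵×1.641 = 2.045706×10⁻⁵ m/K
ΔT = 1.31×10⁻³ / 2.045706×10⁻⁵ = 64.037 K
T = 10.4 + 64.037 = 74.437 °C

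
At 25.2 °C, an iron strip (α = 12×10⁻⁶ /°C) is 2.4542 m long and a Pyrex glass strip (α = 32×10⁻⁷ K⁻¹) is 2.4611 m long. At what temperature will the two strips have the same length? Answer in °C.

Equal length when α₁L₁ΔT − α₂L₂ΔT = L₂ − L₁ = 6.90×10⁻³ m
α₁L₁ = 2.94504×10⁻⁵, α₂L₂ = 7.87552×10⁻⁶ → Δ(αL) = 2.157488×10⁻⁵ m/K
ΔT = 6.90×10⁻³ / 2.157488×10⁻⁵ = 319.816 K, so T = 25.2 + 319.816 = 345.016 °C

T = 345.0 °C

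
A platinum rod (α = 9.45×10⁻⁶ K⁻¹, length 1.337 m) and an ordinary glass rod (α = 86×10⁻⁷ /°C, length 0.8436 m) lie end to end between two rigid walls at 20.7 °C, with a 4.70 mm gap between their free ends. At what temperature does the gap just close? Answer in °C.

T = 257 °C

Gap closes when ΔL₁ + ΔL₂ = 4.70 mm = 4.70×10⁻³ m
(α₁L₁ + α₂L₂)ΔT = g
α₁L₁ + α₂L₂ = 9.45×10⁻⁶×1.337 + 86×10⁻⁷×0.8436 = 1.988961×10⁻⁵ m/K
ΔT = 4.70×10⁻³ / 1.988961×10⁻⁵ = 236.30 K
T = 20.7 + 236.30 = 257.00 °C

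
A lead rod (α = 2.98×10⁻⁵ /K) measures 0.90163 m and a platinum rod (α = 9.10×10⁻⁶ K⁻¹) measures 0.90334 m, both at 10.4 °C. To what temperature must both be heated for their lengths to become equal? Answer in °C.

Equal length when α₁L₁ΔT − α₂L₂ΔT = L₂ − L₁ = 1.71×10⁻³ m
α₁L₁ = 2.6868574×10⁻⁵, α₂L₂ = 8.220394×10⁻⁶ → Δ(αL) = 1.864818×10⁻⁵ m/K
ΔT = 1.71×10⁻³ / 1.864818×10⁻⁵ = 91.698 K, so T = 10.4 + 91.698 = 102.098 °C

T = 102.1 °C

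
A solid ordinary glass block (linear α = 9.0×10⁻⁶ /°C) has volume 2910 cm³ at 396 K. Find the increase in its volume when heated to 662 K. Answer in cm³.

ΔV = 20.9 cm³

Isotropic solid: β ≈ 3α = 2.7×10⁻⁵ /K; ΔT = 266 K
ΔV = 3αV₀ΔT = 3(9.0×10⁻⁶)(2910)(266) = 20.9 cm³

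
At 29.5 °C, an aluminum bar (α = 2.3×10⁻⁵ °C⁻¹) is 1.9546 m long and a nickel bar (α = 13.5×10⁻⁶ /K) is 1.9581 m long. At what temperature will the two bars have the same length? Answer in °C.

L₁(1 + α₁ΔT) = L₂(1 + α₂ΔT) ⇒ ΔT = (L₂ − L₁)/(α₁L₁ − α₂L₂)
L₂ − L₁ = 1.9581 − 1.9546 = 3.50×10⁻³ m
α₁L₁ − α₂L₂ = 2.3×10⁻⁵×1.9546 − 13.5×10⁻⁶×1.9581 = 1.852145×10⁻⁵ m/K
ΔT = 3.50×10⁻³ / 1.852145×10⁻⁵ = 188.970 K
T = 29.5 + 188.970 = 218.470 °C

T = 218.5 °C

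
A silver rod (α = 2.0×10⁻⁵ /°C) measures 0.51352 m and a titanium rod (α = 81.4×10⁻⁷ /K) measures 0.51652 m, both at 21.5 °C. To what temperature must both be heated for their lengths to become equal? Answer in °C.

T = 516.1 °C

Equal length when α₁L₁ΔT − α₂L₂ΔT = L₂ − L₁ = 3.00×10⁻³ m
α₁L₁ = 1.02704×10⁻⁵, α₂L₂ = 4.2044728×10⁻⁶ → Δ(αL) = 6.0659272×10⁻⁶ m/K
ΔT = 3.00×10⁻³ / 6.0659272×10⁻⁶ = 494.566 K, so T = 21.5 + 494.566 = 516.066 °C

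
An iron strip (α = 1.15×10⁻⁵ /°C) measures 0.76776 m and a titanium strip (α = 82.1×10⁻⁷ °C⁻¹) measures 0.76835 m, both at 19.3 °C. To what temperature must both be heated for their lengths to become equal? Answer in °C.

T = 253.3 °C

Equal length when α₁L₁ΔT − α₂L₂ΔT = L₂ − L₁ = 5.90×10⁻⁴ m
α₁L₁ = 8.82924×10⁻⁶, α₂L₂ = 6.3081535×10⁻⁶ → Δ(αL) = 2.5210865×10⁻⁶ m/K
ΔT = 5.90×10⁻⁴ / 2.5210865×10⁻⁶ = 234.026 K, so T = 19.3 + 234.026 = 253.326 °C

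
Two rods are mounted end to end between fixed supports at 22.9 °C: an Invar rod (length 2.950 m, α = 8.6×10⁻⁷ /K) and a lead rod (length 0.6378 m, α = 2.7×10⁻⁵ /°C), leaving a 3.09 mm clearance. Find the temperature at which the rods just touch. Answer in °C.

T = 179 °C

α₁L₁ = 2.537×10⁻⁶ m/K, α₂L₂ = 1.72206×10⁻⁵ m/K → total 1.97576×10⁻⁵ m/K
ΔT = g/(α₁L₁+α₂L₂) = 3.09×10⁻³ / 1.97576×10⁻⁵ = 156.40 K
T = 22.9 + 156.40 = 179.30 °C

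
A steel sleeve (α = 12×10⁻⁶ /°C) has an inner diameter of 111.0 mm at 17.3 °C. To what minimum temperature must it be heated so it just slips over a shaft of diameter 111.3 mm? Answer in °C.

T = 243 °C

Required Δd = 111.3 − 111.0 = 0.3 mm
Δd = αd₀ΔT ⇒ ΔT = Δd/(αd₀) = 0.3 / (12×10⁻⁶ × 111.0) = 225.23 K
T_min = 17.3 + 225.23 = 242.53 °C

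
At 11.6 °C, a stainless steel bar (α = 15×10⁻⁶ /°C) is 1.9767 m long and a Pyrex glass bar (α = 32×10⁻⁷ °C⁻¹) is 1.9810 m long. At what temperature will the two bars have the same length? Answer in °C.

T = 196.1 °C

L₁(1 + α₁ΔT) = L₂(1 + α₂ΔT) ⇒ ΔT = (L₂ − L₁)/(α₁L₁ − α₂L₂)
L₂ − L₁ = 1.9810 − 1.9767 = 4.30×10⁻³ m
α₁L₁ − α₂L₂ = 15×10⁻⁶×1.9767 − 32×10⁻⁷×1.9810 = 2.33113×10⁻⁵ m/K
ΔT = 4.30×10⁻³ / 2.33113×10⁻⁵ = 184.460 K
T = 11.6 + 184.460 = 196.060 °C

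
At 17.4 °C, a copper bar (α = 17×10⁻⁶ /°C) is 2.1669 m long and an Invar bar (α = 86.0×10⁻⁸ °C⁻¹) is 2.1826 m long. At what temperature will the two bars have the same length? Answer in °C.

Equal length when α₁L₁ΔT − α₂L₂ΔT = L₂ − L₁ = 1.57×10⁻² m
α₁L₁ = 3.68373×10⁻⁵, α₂L₂ = 1.877036×10⁻⁶ → Δ(αL) = 3.4960264×10⁻⁵ m/K
ΔT = 1.57×10⁻² / 3.4960264×10⁻⁵ = 449.081 K, so T = 17.4 + 449.081 = 466.481 °C

T = 466.5 °C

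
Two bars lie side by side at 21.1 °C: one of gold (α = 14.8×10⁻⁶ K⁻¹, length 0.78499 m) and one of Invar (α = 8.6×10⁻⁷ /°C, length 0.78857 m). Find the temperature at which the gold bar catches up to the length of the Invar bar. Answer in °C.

T = 348.3 °C

Equal length when α₁L₁ΔT − α₂L₂ΔT = L₂ − L₁ = 3.58×10⁻³ m
α₁L₁ = 1.1617852×10⁻⁵, α₂L₂ = 6.781702×10⁻⁷ → Δ(αL) = 1.09396818×10⁻⁵ m/K
ΔT = 3.58×10⁻³ / 1.09396818×10⁻⁵ = 327.249 K, so T = 21.1 + 327.249 = 348.349 °C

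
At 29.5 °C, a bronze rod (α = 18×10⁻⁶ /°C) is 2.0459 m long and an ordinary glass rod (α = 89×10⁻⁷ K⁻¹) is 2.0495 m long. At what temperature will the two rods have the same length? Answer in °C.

Equal length when α₁L₁ΔT − α₂L₂ΔT = L₂ − L₁ = 3.60×10⁻³ m
α₁L₁ = 3.68262×10⁻⁵, α₂L₂ = 1.824055×10⁻⁵ → Δ(αL) = 1.858565×10⁻⁵ m/K
ΔT = 3.60×10⁻³ / 1.858565×10⁻⁵ = 193.698 K, so T = 29.5 + 193.698 = 223.198 °C

T = 223.2 °C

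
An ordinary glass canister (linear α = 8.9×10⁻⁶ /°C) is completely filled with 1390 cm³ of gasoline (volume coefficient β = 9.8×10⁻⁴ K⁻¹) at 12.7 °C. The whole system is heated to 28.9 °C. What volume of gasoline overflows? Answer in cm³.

The canister also expands: β_container ≈ 3α = 2.67×10⁻⁵ /K
Net overflow = V₀(β_liq − 3α_cont)ΔT
β − 3α = 9.80×10⁻⁴ − 2.67×10⁻⁵ = 9.533×10⁻⁴ /K; ΔT = 16.2 K
ΔV = 1390 × 9.533×10⁻⁴ × 16.2 = 21.5 cm³

21.5 cm³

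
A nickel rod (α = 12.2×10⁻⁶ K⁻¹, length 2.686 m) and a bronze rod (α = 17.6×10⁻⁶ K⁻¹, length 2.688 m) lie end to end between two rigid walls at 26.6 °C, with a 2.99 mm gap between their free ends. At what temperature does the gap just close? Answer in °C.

T = 63.9 °C

Gap closes when ΔL₁ + ΔL₂ = 2.99 mm = 2.99×10⁻³ m
(α₁L₁ + α₂L₂)ΔT = g
α₁L₁ + α₂L₂ = 12.2×10⁻⁶×2.686 + 17.6×10⁻⁶×2.688 = 8.0078×10⁻⁵ m/K
ΔT = 2.99×10⁻³ / 8.0078×10⁻⁵ = 37.339 K
T = 26.6 + 37.339 = 63.939 °C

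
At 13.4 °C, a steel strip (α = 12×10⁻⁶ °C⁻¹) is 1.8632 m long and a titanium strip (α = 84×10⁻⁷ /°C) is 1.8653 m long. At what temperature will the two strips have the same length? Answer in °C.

T = 327.3 °C

L₁(1 + α₁ΔT) = L₂(1 + α₂ΔT) ⇒ ΔT = (L₂ − L₁)/(α₁L₁ − α₂L₂)
L₂ − L₁ = 1.8653 − 1.8632 = 2.10×10⁻³ m
α₁L₁ − α₂L₂ = 12×10⁻⁶×1.8632 − 84×10⁻⁷×1.8653 = 6.68988×10⁻⁶ m/K
ΔT = 2.10×10⁻³ / 6.68988×10⁻⁶ = 313.907 K
T = 13.4 + 313.907 = 327.307 °C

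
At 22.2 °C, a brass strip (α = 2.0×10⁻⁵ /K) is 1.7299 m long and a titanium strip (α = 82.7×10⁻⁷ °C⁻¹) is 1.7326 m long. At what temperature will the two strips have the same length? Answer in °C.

L₁(1 + α₁ΔT) = L₂(1 + α₂ΔT) ⇒ ΔT = (L₂ − L₁)/(α₁L₁ − α₂L₂)
L₂ − L₁ = 1.7326 − 1.7299 = 2.70×10⁻³ m
α₁L₁ − α₂L₂ = 2.0×10⁻⁵×1.7299 − 82.7×10⁻⁷×1.7326 = 2.0269398×10⁻⁵ m/K
ΔT = 2.70×10⁻³ / 2.0269398×10⁻⁵ = 133.206 K
T = 22.2 + 133.206 = 155.406 °C

T = 155.4 °C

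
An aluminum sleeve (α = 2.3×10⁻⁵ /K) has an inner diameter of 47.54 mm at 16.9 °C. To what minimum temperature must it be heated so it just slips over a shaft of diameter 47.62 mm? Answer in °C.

T = 90.1 °C

Required Δd = 47.62 − 47.54 = 0.08 mm
Δd = αd₀ΔT ⇒ ΔT = Δd/(αd₀) = 0.08 / (2.3×10⁻⁵ × 47.54) = 73.165 K
T_min = 16.9 + 73.165 = 90.065 °C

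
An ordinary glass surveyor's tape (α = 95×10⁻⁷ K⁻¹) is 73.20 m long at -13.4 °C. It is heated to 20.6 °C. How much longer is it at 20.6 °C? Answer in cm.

|ΔT| = |20.6 − (-13.4)| = 34.0 K
ΔL = αL₀ΔT = (95×10⁻⁷)(73.20)(34.0) = 2.36×10⁻² m

ΔL = 2.36 cm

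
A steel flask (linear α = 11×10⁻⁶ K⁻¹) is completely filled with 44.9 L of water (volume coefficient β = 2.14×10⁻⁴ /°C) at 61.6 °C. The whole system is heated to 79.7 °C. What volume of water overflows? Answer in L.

0.147 L

The flask also expands: β_container ≈ 3α = 3.3×10⁻⁵ /K
Net overflow = V₀(β_liq − 3α_cont)ΔT
β − 3α = 2.14×10⁻⁴ − 3.3×10⁻⁵ = 1.81×10⁻⁴ /K; ΔT = 18.1 K
ΔV = 44.9 × 1.81×10⁻⁴ × 18.1 = 0.147 L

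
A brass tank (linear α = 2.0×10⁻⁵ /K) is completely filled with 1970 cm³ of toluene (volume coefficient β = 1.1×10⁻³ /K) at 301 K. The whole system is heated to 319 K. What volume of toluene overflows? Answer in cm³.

36.9 cm³

The tank also expands: β_container ≈ 3α = 6.0×10⁻⁵ /K
Net overflow = V₀(β_liq − 3α_cont)ΔT
β − 3α = 1.10×10⁻³ − 6.0×10⁻⁵ = 1.04×10⁻³ /K; ΔT = 18 K
ΔV = 1970 × 1.04×10⁻³ × 18 = 36.9 cm³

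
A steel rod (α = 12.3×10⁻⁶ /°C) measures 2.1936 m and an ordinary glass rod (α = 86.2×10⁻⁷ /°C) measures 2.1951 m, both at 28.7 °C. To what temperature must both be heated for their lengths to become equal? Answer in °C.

L₁(1 + α₁ΔT) = L₂(1 + α₂ΔT) ⇒ ΔT = (L₂ − L₁)/(α₁L₁ − α₂L₂)
L₂ − L₁ = 2.1951 − 2.1936 = 1.50×10⁻³ m
α₁L₁ − α₂L₂ = 12.3×10⁻⁶×2.1936 − 86.2×10⁻⁷×2.1951 = 8.059518×10⁻⁶ m/K
ΔT = 1.50×10⁻³ / 8.059518×10⁻⁶ = 186.115 K
T = 28.7 + 186.115 = 214.815 °C

T = 214.8 °C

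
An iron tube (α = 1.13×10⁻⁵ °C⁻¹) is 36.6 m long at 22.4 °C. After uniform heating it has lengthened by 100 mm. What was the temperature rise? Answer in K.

ΔT = 242 K

ΔL = αL₀ΔT ⇒ ΔT = ΔL / (αL₀)
ΔT = 100×10⁻³ m / (1.13×10⁻⁵ × 36.6 m) = 241.79 K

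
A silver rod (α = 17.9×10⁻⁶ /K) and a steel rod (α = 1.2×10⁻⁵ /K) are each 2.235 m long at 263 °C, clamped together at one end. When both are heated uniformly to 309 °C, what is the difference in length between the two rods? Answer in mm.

ΔT = 46 K
silver: ΔL = 17.9×10⁻⁶ × 2.235 m × 46 = 1.8403×10⁻³ m = 1.8403 mm
steel: ΔL = 1.2×10⁻⁵ × 2.235 m × 46 = 1.2337×10⁻³ m = 1.2337 mm
difference = 1.8403 − 1.2337 = 0.6066 mm

0.607 mm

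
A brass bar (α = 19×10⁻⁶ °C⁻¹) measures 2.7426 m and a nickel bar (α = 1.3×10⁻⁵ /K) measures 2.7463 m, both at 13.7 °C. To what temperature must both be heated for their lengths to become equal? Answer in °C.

T = 239.2 °C

Equal length when α₁L₁ΔT − α₂L₂ΔT = L₂ − L₁ = 3.70×10⁻³ m
α₁L₁ = 5.21094×10⁻⁵, α₂L₂ = 3.57019×10⁻⁵ → Δ(αL) = 1.64075×10⁻⁵ m/K
ΔT = 3.70×10⁻³ / 1.64075×10⁻⁵ = 225.507 K, so T = 13.7 + 225.507 = 239.207 °C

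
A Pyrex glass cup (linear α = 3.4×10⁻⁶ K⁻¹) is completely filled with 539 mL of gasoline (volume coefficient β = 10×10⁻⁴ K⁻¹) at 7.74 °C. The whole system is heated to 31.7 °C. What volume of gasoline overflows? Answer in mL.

The cup also expands: β_container ≈ 3α = 1.02×10⁻⁵ /K
Net overflow = V₀(β_liq − 3α_cont)ΔT
β − 3α = 1.00×10⁻³ − 1.02×10⁻⁵ = 9.898×10⁻⁴ /K; ΔT = 23.96 K
ΔV = 539 × 9.898×10⁻⁴ × 23.96 = 12.8 mL

12.8 mL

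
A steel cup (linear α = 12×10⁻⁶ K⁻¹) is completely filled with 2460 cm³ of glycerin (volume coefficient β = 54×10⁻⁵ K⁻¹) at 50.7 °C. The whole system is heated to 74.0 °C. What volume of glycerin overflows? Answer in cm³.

The cup also expands: β_container ≈ 3α = 3.6×10⁻⁵ /K
Net overflow = V₀(β_liq − 3α_cont)ΔT
β − 3α = 5.40×10⁻⁴ − 3.6×10⁻⁵ = 5.04×10⁻⁴ /K; ΔT = 23.3 K
ΔV = 2460 × 5.04×10⁻⁴ × 23.3 = 28.9 cm³

28.9 cm³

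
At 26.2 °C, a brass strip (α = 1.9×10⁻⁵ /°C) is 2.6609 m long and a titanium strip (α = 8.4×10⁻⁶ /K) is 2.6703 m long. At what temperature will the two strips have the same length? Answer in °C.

T = 360.4 °C

Equal length when α₁L₁ΔT − α₂L₂ΔT = L₂ − L₁ = 9.40×10⁻³ m
α₁L₁ = 5.05571×10⁻⁵, α₂L₂ = 2.243052×10⁻⁵ → Δ(αL) = 2.812658×10⁻⁵ m/K
ΔT = 9.40×10⁻³ / 2.812658×10⁻⁵ = 334.203 K, so T = 26.2 + 334.203 = 360.403 °C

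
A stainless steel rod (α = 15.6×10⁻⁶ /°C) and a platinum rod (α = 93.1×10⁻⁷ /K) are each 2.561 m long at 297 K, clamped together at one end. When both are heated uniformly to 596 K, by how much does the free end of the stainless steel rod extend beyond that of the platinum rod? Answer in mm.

4.82 mm

ΔT = 299 K
stainless steel: ΔL = 15.6×10⁻⁶ × 2.561 m × 299 = 1.1946×10⁻² m = 11.946 mm
platinum: ΔL = 93.1×10⁻⁷ × 2.561 m × 299 = 7.1290×10⁻³ m = 7.1290 mm
difference = 11.946 − 7.1290 = 4.817 mm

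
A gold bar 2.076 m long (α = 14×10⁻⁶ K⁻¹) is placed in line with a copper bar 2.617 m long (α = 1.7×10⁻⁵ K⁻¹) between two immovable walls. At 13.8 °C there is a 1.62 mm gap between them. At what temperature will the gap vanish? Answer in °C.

T = 35.8 °C

α₁L₁ = 2.9064×10⁻⁵ m/K, α₂L₂ = 4.4489×10⁻⁵ m/K → total 7.3553×10⁻⁵ m/K
ΔT = g/(α₁L₁+α₂L₂) = 1.62×10⁻³ / 7.3553×10⁻⁵ = 22.025 K
T = 13.8 + 22.025 = 35.825 °C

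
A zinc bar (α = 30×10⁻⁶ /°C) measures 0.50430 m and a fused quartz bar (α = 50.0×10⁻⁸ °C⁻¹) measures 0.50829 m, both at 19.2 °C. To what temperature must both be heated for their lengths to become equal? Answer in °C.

T = 287.4 °C

L₁(1 + α₁ΔT) = L₂(1 + α₂ΔT) ⇒ ΔT = (L₂ − L₁)/(α₁L₁ − α₂L₂)
L₂ − L₁ = 0.50829 − 0.50430 = 3.99×10⁻³ m
α₁L₁ − α₂L₂ = 30×10⁻⁶×0.50430 − 50.0×10⁻⁸×0.50829 = 1.4874855×10⁻⁵ m/K
ΔT = 3.99×10⁻³ / 1.4874855×10⁻⁵ = 268.238 K
T = 19.2 + 268.238 = 287.438 °C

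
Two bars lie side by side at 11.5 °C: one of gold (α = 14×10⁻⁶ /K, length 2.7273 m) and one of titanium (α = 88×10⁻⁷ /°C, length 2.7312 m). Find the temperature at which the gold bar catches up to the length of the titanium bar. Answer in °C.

T = 287.2 °C

Equal length when α₁L₁ΔT − α₂L₂ΔT = L₂ − L₁ = 3.90×10⁻³ m
α₁L₁ = 3.81822×10⁻⁵, α₂L₂ = 2.403456×10⁻⁵ → Δ(αL) = 1.414764×10⁻⁵ m/K
ΔT = 3.90×10⁻³ / 1.414764×10⁻⁵ = 275.664 K, so T = 11.5 + 275.664 = 287.164 °C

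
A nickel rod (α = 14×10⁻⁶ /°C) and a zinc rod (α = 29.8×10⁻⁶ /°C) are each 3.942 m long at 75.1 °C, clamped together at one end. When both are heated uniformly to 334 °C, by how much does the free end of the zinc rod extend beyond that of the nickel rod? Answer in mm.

16.1 mm

ΔT = 258.9 K
nickel: ΔL = 14×10⁻⁶ × 3.942 m × 258.9 = 1.4288×10⁻² m = 14.288 mm
zinc: ΔL = 29.8×10⁻⁶ × 3.942 m × 258.9 = 3.0413×10⁻² m = 30.413 mm
difference = 30.413 − 14.288 = 16.125 mm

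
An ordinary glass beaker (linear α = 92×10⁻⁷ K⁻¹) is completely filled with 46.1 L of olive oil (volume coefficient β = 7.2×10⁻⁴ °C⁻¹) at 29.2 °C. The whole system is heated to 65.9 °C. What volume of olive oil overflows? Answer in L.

The beaker also expands: β_container ≈ 3α = 2.76×10⁻⁵ /K
Net overflow = V₀(β_liq − 3α_cont)ΔT
β − 3α = 7.20×10⁻⁴ − 2.76×10⁻⁵ = 6.924×10⁻⁴ /K; ΔT = 36.7 K
ΔV = 46.1 × 6.924×10⁻⁴ × 36.7 = 1.17 L

1.17 L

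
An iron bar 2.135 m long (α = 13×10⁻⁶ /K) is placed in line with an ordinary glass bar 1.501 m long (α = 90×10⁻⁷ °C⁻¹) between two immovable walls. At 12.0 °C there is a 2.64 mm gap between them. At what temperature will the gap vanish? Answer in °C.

T = 76.0 °C

Gap closes when ΔL₁ + ΔL₂ = 2.64 mm = 2.64×10⁻³ m
(α₁L₁ + α₂L₂)ΔT = g
α₁L₁ + α₂L₂ = 13×10⁻⁶×2.135 + 90×10⁻⁷×1.501 = 4.1264×10⁻⁵ m/K
ΔT = 2.64×10⁻³ / 4.1264×10⁻⁵ = 63.978 K
T = 12.0 + 63.978 = 75.978 °C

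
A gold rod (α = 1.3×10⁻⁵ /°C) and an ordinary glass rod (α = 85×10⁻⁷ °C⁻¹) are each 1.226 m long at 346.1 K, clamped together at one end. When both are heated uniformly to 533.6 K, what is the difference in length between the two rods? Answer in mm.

ΔT = 187.5 K
gold: ΔL = 1.3×10⁻⁵ × 1.226 m × 187.5 = 2.9884×10⁻³ m = 2.9884 mm
ordinary glass: ΔL = 85×10⁻⁷ × 1.226 m × 187.5 = 1.9539×10⁻³ m = 1.9539 mm
difference = 2.9884 − 1.9539 = 1.0345 mm

1.03 mm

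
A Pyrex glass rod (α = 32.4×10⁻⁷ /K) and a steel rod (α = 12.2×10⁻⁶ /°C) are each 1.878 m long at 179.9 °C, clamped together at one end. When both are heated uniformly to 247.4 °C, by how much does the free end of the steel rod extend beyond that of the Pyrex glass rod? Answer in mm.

1.14 mm

ΔT = 67.5 K
Pyrex glass: ΔL = 32.4×10⁻⁷ × 1.878 m × 67.5 = 4.1072×10⁻⁴ m = 0.41072 mm
steel: ΔL = 12.2×10⁻⁶ × 1.878 m × 67.5 = 1.5465×10⁻³ m = 1.5465 mm
difference = 1.5465 − 0.41072 = 1.13578 mm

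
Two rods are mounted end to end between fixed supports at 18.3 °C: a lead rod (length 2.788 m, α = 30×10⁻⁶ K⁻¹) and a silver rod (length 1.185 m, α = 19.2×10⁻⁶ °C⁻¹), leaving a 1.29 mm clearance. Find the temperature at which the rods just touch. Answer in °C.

α₁L₁ = 8.364×10⁻⁵ m/K, α₂L₂ = 2.2752×10⁻⁵ m/K → total 1.06392×10⁻⁴ m/K
ΔT = g/(α₁L₁+α₂L₂) = 1.29×10⁻³ / 1.06392×10⁻⁴ = 12.125 K
T = 18.3 + 12.125 = 30.425 °C

T = 30.4 °C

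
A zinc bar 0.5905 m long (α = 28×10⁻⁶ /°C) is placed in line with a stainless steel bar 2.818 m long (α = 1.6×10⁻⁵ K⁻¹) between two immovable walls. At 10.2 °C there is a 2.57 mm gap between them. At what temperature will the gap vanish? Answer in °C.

T = 51.9 °C

Gap closes when ΔL₁ + ΔL₂ = 2.57 mm = 2.57×10⁻³ m
(α₁L₁ + α₂L₂)ΔT = g
α₁L₁ + α₂L₂ = 28×10⁻⁶×0.5905 + 1.6×10⁻⁵×2.818 = 6.1622×10⁻⁵ m/K
ΔT = 2.57×10⁻³ / 6.1622×10⁻⁵ = 41.706 K
T = 10.2 + 41.706 = 51.906 °C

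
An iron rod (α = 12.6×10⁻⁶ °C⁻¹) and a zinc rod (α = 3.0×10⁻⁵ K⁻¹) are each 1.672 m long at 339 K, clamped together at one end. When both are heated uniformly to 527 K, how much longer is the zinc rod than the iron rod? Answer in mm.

5.47 mm

ΔT = 188 K
iron: ΔL = 12.6×10⁻⁶ × 1.672 m × 188 = 3.9606×10⁻³ m = 3.9606 mm
zinc: ΔL = 3.0×10⁻⁵ × 1.672 m × 188 = 9.4301×10⁻³ m = 9.4301 mm
difference = 9.4301 − 3.9606 = 5.4695 mm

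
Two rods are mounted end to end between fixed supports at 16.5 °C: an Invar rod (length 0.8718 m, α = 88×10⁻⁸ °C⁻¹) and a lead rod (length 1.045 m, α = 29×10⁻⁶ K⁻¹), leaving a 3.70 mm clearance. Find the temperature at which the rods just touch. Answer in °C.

T = 136 °C

Gap closes when ΔL₁ + ΔL₂ = 3.70 mm = 3.70×10⁻³ m
(α₁L₁ + α₂L₂)ΔT = g
α₁L₁ + α₂L₂ = 88×10⁻⁸×0.8718 + 29×10⁻⁶×1.045 = 3.1072184×10⁻⁵ m/K
ΔT = 3.70×10⁻³ / 3.1072184×10⁻⁵ = 119.08 K
T = 16.5 + 119.08 = 135.58 °C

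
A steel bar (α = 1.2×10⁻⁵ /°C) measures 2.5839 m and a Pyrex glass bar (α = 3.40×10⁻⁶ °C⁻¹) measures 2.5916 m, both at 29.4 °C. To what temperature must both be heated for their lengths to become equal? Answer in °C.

T = 376.3 °C

L₁(1 + α₁ΔT) = L₂(1 + α₂ΔT) ⇒ ΔT = (L₂ − L₁)/(α₁L₁ − α₂L₂)
L₂ − L₁ = 2.5916 − 2.5839 = 7.70×10⁻³ m
α₁L₁ − α₂L₂ = 1.2×10⁻⁵×2.5839 − 3.40×10⁻⁶×2.5916 = 2.219536×10⁻⁵ m/K
ΔT = 7.70×10⁻³ / 2.219536×10⁻⁵ = 346.919 K
T = 29.4 + 346.919 = 376.319 °C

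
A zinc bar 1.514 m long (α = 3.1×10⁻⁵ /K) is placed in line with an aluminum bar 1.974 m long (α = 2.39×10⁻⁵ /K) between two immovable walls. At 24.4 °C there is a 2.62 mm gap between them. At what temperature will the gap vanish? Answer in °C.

α₁L₁ = 4.6934×10⁻⁵ m/K, α₂L₂ = 4.71786×10⁻⁵ m/K → total 9.41126×10⁻⁵ m/K
ΔT = g/(α₁L₁+α₂L₂) = 2.62×10⁻³ / 9.41126×10⁻⁵ = 27.839 K
T = 24.4 + 27.839 = 52.239 °C

T = 52.2 °C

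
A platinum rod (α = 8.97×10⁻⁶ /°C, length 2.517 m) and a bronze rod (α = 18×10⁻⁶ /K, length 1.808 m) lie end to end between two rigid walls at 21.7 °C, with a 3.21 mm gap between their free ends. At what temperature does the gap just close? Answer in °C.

α₁L₁ = 2.257749×10⁻⁵ m/K, α₂L₂ = 3.2544×10⁻⁵ m/K → total 5.512149×10⁻⁵ m/K
ΔT = g/(α₁L₁+α₂L₂) = 3.21×10⁻³ / 5.512149×10⁻⁵ = 58.235 K
T = 21.7 + 58.235 = 79.935 °C

T = 79.9 °C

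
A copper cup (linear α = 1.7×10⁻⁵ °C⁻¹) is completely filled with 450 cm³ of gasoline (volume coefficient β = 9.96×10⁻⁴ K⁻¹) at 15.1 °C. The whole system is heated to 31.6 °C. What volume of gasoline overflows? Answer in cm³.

The cup also expands: β_container ≈ 3α = 5.1×10⁻⁵ /K
Net overflow = V₀(β_liq − 3α_cont)ΔT
β − 3α = 9.96×10⁻⁴ − 5.1×10⁻⁵ = 9.45×10⁻⁴ /K; ΔT = 16.5 K
ΔV = 450 × 9.45×10⁻⁴ × 16.5 = 7.02 cm³

7.02 cm³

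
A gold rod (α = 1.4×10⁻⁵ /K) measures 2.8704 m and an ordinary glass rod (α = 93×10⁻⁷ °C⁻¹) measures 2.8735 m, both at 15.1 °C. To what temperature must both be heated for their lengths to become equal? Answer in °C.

T = 245.4 °C

L₁(1 + α₁ΔT) = L₂(1 + α₂ΔT) ⇒ ΔT = (L₂ − L₁)/(α₁L₁ − α₂L₂)
L₂ − L₁ = 2.8735 − 2.8704 = 3.10×10⁻³ m
α₁L₁ − α₂L₂ = 1.4×10⁻⁵×2.8704 − 93×10⁻⁷×2.8735 = 1.346205×10⁻⁵ m/K
ΔT = 3.10×10⁻³ / 1.346205×10⁻⁵ = 230.277 K
T = 15.1 + 230.277 = 245.377 °C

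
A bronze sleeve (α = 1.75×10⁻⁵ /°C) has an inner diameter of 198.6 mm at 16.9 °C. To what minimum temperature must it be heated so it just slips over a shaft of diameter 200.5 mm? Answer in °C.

T = 564 °C

Required Δd = 200.5 − 198.6 = 1.9 mm
Δd = αd₀ΔT ⇒ ΔT = Δd/(αd₀) = 1.9 / (1.75×10⁻⁵ × 198.6) = 546.68 K
T_min = 16.9 + 546.68 = 563.58 °C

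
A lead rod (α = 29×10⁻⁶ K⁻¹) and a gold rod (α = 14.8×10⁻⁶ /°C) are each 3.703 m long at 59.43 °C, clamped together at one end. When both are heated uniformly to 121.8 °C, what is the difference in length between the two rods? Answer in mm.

ΔT = 62.37 K
lead: ΔL = 29×10⁻⁶ × 3.703 m × 62.37 = 6.6977×10⁻³ m = 6.6977 mm
gold: ΔL = 14.8×10⁻⁶ × 3.703 m × 62.37 = 3.4182×10⁻³ m = 3.4182 mm
difference = 6.6977 − 3.4182 = 3.2795 mm

3.28 mm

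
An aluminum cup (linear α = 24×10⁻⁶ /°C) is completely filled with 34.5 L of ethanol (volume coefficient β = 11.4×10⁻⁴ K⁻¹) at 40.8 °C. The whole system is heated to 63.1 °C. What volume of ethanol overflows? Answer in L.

0.822 L

The cup also expands: β_container ≈ 3α = 7.2×10⁻⁵ /K
Net overflow = V₀(β_liq − 3α_cont)ΔT
β − 3α = 1.14×10⁻³ − 7.2×10⁻⁵ = 1.068×10⁻³ /K; ΔT = 22.3 K
ΔV = 34.5 × 1.068×10⁻³ × 22.3 = 0.822 L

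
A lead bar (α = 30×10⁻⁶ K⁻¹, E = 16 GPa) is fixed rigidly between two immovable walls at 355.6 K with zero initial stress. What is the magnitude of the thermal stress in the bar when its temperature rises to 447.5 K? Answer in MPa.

σ = 44.1 MPa

Fully constrained: the free strain ε = αΔT is blocked, so σ = Eε = EαΔT.
|ΔT| = 91.9 K
σ = 16.0×10⁹ × 30×10⁻⁶ × 91.9 = 4.41×10⁷ Pa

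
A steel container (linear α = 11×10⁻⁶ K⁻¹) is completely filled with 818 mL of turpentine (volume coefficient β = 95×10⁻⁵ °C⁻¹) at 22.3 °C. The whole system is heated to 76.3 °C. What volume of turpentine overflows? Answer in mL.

The container also expands: β_container ≈ 3α = 3.3×10⁻⁵ /K
Net overflow = V₀(β_liq − 3α_cont)ΔT
β − 3α = 9.50×10⁻⁴ − 3.3×10⁻⁵ = 9.17×10⁻⁴ /K; ΔT = 54.0 K
ΔV = 818 × 9.17×10⁻⁴ × 54.0 = 40.5 mL

40.5 mL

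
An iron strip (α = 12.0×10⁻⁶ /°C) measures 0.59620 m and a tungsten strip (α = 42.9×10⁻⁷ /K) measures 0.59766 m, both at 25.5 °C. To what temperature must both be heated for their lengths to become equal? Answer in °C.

T = 343.6 °C

Equal length when α₁L₁ΔT − α₂L₂ΔT = L₂ − L₁ = 1.46×10⁻³ m
α₁L₁ = 7.1544×10⁻⁶, α₂L₂ = 2.5639614×10⁻⁶ → Δ(αL) = 4.5904386×10⁻⁶ m/K
ΔT = 1.46×10⁻³ / 4.5904386×10⁻⁶ = 318.052 K, so T = 25.5 + 318.052 = 343.552 °C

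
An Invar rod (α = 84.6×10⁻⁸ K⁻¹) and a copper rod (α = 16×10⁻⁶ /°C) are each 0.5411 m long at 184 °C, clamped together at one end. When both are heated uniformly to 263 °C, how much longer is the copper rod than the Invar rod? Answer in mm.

0.648 mm

ΔT = 79 K
Invar: ΔL = 84.6×10⁻⁸ × 0.5411 m × 79 = 3.6164×10⁻⁵ m = 0.036164 mm
copper: ΔL = 16×10⁻⁶ × 0.5411 m × 79 = 6.8395×10⁻⁴ m = 0.68395 mm
difference = 0.68395 − 0.036164 = 0.647786 mm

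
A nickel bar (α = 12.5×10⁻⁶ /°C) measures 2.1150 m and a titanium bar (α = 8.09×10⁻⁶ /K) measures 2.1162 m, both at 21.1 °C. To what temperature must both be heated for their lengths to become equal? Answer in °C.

L₁(1 + α₁ΔT) = L₂(1 + α₂ΔT) ⇒ ΔT = (L₂ − L₁)/(α₁L₁ − α₂L₂)
L₂ − L₁ = 2.1162 − 2.1150 = 1.20×10⁻³ m
α₁L₁ − α₂L₂ = 12.5×10⁻⁶×2.1150 − 8.09×10⁻⁶×2.1162 = 9.317442×10⁻⁶ m/K
ΔT = 1.20×10⁻³ / 9.317442×10⁻⁶ = 128.791 K
T = 21.1 + 128.791 = 149.891 °C

T = 149.9 °C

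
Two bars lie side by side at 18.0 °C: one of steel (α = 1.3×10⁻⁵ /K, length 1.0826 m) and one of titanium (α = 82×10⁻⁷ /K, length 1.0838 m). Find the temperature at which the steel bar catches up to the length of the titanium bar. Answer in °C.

Equal length when α₁L₁ΔT − α₂L₂ΔT = L₂ − L₁ = 1.20×10⁻³ m
α₁L₁ = 1.40738×10⁻⁵, α₂L₂ = 8.88716×10⁻⁶ → Δ(αL) = 5.18664×10⁻⁶ m/K
ΔT = 1.20×10⁻³ / 5.18664×10⁻⁶ = 231.364 K, so T = 18.0 + 231.364 = 249.364 °C

T = 249.4 °C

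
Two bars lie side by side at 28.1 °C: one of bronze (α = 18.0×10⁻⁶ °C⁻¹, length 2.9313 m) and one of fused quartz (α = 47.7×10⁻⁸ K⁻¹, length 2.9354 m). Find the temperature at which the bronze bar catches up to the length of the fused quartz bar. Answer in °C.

L₁(1 + α₁ΔT) = L₂(1 + α₂ΔT) ⇒ ΔT = (L₂ − L₁)/(α₁L₁ − α₂L₂)
L₂ − L₁ = 2.9354 − 2.9313 = 4.10×10⁻³ m
α₁L₁ − α₂L₂ = 18.0×10⁻⁶×2.9313 − 47.7×10⁻⁸×2.9354 = 5.13632142×10⁻⁵ m/K
ΔT = 4.10×10⁻³ / 5.13632142×10⁻⁵ = 79.824 K
T = 28.1 + 79.824 = 107.924 °C

T = 107.9 °C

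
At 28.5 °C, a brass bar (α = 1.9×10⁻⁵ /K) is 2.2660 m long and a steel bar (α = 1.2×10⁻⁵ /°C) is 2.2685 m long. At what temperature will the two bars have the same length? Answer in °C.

T = 186.4 °C

L₁(1 + α₁ΔT) = L₂(1 + α₂ΔT) ⇒ ΔT = (L₂ − L₁)/(α₁L₁ − α₂L₂)
L₂ − L₁ = 2.2685 − 2.2660 = 2.50×10⁻³ m
α₁L₁ − α₂L₂ = 1.9×10⁻⁵×2.2660 − 1.2×10⁻⁵×2.2685 = 1.5832×10⁻⁵ m/K
ΔT = 2.50×10⁻³ / 1.5832×10⁻⁵ = 157.908 K
T = 28.5 + 157.908 = 186.408 °C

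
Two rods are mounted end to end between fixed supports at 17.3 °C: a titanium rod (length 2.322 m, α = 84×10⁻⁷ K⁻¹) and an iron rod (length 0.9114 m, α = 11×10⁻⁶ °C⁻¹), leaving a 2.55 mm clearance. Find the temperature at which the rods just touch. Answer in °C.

T = 104 °C

Gap closes when ΔL₁ + ΔL₂ = 2.55 mm = 2.55×10⁻³ m
(α₁L₁ + α₂L₂)ΔT = g
α₁L₁ + α₂L₂ = 84×10⁻⁷×2.322 + 11×10⁻⁶×0.9114 = 2.95302×10⁻⁵ m/K
ΔT = 2.55×10⁻³ / 2.95302×10⁻⁵ = 86.35 K
T = 17.3 + 86.35 = 103.65 °C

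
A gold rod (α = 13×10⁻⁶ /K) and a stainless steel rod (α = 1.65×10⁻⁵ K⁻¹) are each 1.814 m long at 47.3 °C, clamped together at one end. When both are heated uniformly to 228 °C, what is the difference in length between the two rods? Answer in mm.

1.15 mm

ΔT = 180.7 K
gold: ΔL = 13×10⁻⁶ × 1.814 m × 180.7 = 4.2613×10⁻³ m = 4.2613 mm
stainless steel: ΔL = 1.65×10⁻⁵ × 1.814 m × 180.7 = 5.4085×10⁻³ m = 5.4085 mm
difference = 5.4085 − 4.2613 = 1.1472 mm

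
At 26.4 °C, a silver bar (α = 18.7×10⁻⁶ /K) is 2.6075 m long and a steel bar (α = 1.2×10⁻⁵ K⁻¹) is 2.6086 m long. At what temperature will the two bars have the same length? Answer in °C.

L₁(1 + α₁ΔT) = L₂(1 + α₂ΔT) ⇒ ΔT = (L₂ − L₁)/(α₁L₁ − α₂L₂)
L₂ − L₁ = 2.6086 − 2.6075 = 1.10×10⁻³ m
α₁L₁ − α₂L₂ = 18.7×10⁻⁶×2.6075 − 1.2×10⁻⁵×2.6086 = 1.745705×10⁻⁵ m/K
ΔT = 1.10×10⁻³ / 1.745705×10⁻⁵ = 63.0118 K
T = 26.4 + 63.0118 = 89.4118 °C

T = 89.41 °C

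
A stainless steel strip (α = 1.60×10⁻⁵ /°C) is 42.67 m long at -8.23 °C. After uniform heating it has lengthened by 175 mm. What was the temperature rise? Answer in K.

ΔL = αL₀ΔT ⇒ ΔT = ΔL / (αL₀)
ΔT = 175×10⁻³ m / (1.60×10⁻⁵ × 42.67 m) = 256.33 K

ΔT = 256 K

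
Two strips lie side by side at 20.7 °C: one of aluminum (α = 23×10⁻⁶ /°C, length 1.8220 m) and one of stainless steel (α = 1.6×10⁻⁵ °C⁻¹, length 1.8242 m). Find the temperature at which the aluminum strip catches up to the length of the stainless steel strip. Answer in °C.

Equal length when α₁L₁ΔT − α₂L₂ΔT = L₂ − L₁ = 2.20×10⁻³ m
α₁L₁ = 4.1906×10⁻⁵, α₂L₂ = 2.91872×10⁻⁵ → Δ(αL) = 1.27188×10⁻⁵ m/K
ΔT = 2.20×10⁻³ / 1.27188×10⁻⁵ = 172.972 K, so T = 20.7 + 172.972 = 193.672 °C

T = 193.7 °C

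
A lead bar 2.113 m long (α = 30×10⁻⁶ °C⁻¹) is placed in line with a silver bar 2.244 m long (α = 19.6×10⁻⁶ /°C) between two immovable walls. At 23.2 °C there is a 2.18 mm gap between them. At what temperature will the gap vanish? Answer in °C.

T = 43.5 °C

Gap closes when ΔL₁ + ΔL₂ = 2.18 mm = 2.18×10⁻³ m
(α₁L₁ + α₂L₂)ΔT = g
α₁L₁ + α₂L₂ = 30×10⁻⁶×2.113 + 19.6×10⁻⁶×2.244 = 1.073724×10⁻⁴ m/K
ΔT = 2.18×10⁻³ / 1.073724×10⁻⁴ = 20.303 K
T = 23.2 + 20.303 = 43.503 °C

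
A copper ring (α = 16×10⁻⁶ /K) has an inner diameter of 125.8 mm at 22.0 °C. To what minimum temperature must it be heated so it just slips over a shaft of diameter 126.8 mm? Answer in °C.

Required Δd = 126.8 − 125.8 = 1.0 mm
Δd = αd₀ΔT ⇒ ΔT = Δd/(αd₀) = 1.0 / (16×10⁻⁶ × 125.8) = 496.82 K
T_min = 22.0 + 496.82 = 518.82 °C

T = 519 °C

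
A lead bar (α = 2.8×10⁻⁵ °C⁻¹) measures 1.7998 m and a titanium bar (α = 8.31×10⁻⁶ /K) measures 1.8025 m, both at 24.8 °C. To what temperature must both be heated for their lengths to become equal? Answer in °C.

T = 101.0 °C

L₁(1 + α₁ΔT) = L₂(1 + α₂ΔT) ⇒ ΔT = (L₂ − L₁)/(α₁L₁ − α₂L₂)
L₂ − L₁ = 1.8025 − 1.7998 = 2.70×10⁻³ m
α₁L₁ − α₂L₂ = 2.8×10⁻⁵×1.7998 − 8.31×10⁻⁶×1.8025 = 3.5415625×10⁻⁵ m/K
ΔT = 2.70×10⁻³ / 3.5415625×10⁻⁵ = 76.238 K
T = 24.8 + 76.238 = 101.038 °C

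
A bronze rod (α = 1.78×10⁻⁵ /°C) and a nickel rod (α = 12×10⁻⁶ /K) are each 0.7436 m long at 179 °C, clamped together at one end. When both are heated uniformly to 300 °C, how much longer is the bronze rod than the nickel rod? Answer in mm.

ΔT = 121 K
bronze: ΔL = 1.78×10⁻⁵ × 0.7436 m × 121 = 1.6016×10⁻³ m = 1.6016 mm
nickel: ΔL = 12×10⁻⁶ × 0.7436 m × 121 = 1.0797×10⁻³ m = 1.0797 mm
difference = 1.6016 − 1.0797 = 0.5219 mm

0.522 mm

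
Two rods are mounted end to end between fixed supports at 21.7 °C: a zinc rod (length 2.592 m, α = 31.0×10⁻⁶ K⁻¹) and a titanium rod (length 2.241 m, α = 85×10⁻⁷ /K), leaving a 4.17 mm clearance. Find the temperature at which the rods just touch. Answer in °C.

T = 63.7 °C

α₁L₁ = 8.0352×10⁻⁵ m/K, α₂L₂ = 1.90485×10⁻⁵ m/K → total 9.94005×10⁻⁵ m/K
ΔT = g/(α₁L₁+α₂L₂) = 4.17×10⁻³ / 9.94005×10⁻⁵ = 41.951 K
T = 21.7 + 41.951 = 63.651 °C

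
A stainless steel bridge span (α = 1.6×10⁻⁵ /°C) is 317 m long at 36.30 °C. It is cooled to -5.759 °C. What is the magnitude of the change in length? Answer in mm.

|ΔT| = |-5.759 − 36.30| = 42.059 K
ΔL = αL₀ΔT = (1.6×10⁻⁵)(317)(42.059) = 2.13×10⁻¹ m

ΔL = 213 mm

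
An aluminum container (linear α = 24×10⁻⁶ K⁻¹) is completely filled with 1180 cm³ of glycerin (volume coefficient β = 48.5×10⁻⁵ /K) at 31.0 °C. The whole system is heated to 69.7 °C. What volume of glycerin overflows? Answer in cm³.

The container also expands: β_container ≈ 3α = 7.2×10⁻⁵ /K
Net overflow = V₀(β_liq − 3α_cont)ΔT
β − 3α = 4.85×10⁻⁴ − 7.2×10⁻⁵ = 4.13×10⁻⁴ /K; ΔT = 38.7 K
ΔV = 1180 × 4.13×10⁻⁴ × 38.7 = 18.9 cm³

18.9 cm³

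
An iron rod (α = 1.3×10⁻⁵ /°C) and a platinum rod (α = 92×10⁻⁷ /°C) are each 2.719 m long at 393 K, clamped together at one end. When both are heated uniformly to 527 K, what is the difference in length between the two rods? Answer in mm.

ΔT = 134 K
iron: ΔL = 1.3×10⁻⁵ × 2.719 m × 134 = 4.7365×10⁻³ m = 4.7365 mm
platinum: ΔL = 92×10⁻⁷ × 2.719 m × 134 = 3.3520×10⁻³ m = 3.3520 mm
difference = 4.7365 − 3.3520 = 1.3845 mm

1.38 mm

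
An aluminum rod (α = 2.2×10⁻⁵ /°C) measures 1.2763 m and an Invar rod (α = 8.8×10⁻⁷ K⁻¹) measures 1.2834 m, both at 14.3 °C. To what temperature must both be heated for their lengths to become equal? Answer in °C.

Equal length when α₁L₁ΔT − α₂L₂ΔT = L₂ − L₁ = 7.10×10⁻³ m
α₁L₁ = 2.80786×10⁻⁵, α₂L₂ = 1.129392×10⁻⁶ → Δ(αL) = 2.6949208×10⁻⁵ m/K
ΔT = 7.10×10⁻³ / 2.6949208×10⁻⁵ = 263.459 K, so T = 14.3 + 263.459 = 277.759 °C

T = 277.8 °C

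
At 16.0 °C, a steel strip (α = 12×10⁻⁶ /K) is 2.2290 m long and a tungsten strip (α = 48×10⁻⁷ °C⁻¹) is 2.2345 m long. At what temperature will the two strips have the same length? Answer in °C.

Equal length when α₁L₁ΔT − α₂L₂ΔT = L₂ − L₁ = 5.50×10⁻³ m
α₁L₁ = 2.6748×10⁻⁵, α₂L₂ = 1.07256×10⁻⁵ → Δ(αL) = 1.60224×10⁻⁵ m/K
ΔT = 5.50×10⁻³ / 1.60224×10⁻⁵ = 343.269 K, so T = 16.0 + 343.269 = 359.269 °C

T = 359.3 °C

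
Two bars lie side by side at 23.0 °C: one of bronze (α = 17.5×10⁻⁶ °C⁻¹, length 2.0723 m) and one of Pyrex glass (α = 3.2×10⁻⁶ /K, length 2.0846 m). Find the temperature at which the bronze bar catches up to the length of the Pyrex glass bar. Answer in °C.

Equal length when α₁L₁ΔT − α₂L₂ΔT = L₂ − L₁ = 1.23×10⁻² m
α₁L₁ = 3.626525×10⁻⁵, α₂L₂ = 6.67072×10⁻⁶ → Δ(αL) = 2.959453×10⁻⁵ m/K
ΔT = 1.23×10⁻² / 2.959453×10⁻⁵ = 415.617 K, so T = 23.0 + 415.617 = 438.617 °C

T = 438.6 °C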